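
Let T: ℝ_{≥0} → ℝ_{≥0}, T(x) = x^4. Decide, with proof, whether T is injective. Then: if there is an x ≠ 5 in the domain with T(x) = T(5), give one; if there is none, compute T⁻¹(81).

On ℝ_{≥0}, x ↦ x^4 is strictly increasing, so T(s) = T(t) forces s = t. Therefore T is injective.
Since x ↦ x^4 is strictly increasing on ℝ_{≥0}, it is injective there, so no x ≠ 5 in the domain has T(x) = T(5). We therefore compute T⁻¹(81) = 81^{1/4} = 3 (indeed 3^4 = 81).

3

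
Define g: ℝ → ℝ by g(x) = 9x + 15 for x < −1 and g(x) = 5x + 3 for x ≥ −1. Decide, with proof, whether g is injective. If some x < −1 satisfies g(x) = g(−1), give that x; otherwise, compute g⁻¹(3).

Both pieces are strictly increasing (slopes 9 and 5), so each is injective on its own interval.
The left piece maps (−∞, −1) onto (−∞, 6); the right piece maps [−1, ∞) onto [−2, ∞).
These images overlap. In particular g(−1) = −2 (right piece), and solving 9x + 15 = −2 on the left piece gives x = −17/9 < −1.
So g(−17/9) = g(−1) with −17/9 ≠ −1, and g is not injective. This x = −17/9 is the requested value below −1.

-17/9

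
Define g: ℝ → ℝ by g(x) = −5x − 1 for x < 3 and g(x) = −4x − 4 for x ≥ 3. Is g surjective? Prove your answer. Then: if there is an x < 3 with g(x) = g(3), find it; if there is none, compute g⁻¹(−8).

Both pieces are strictly decreasing (slopes −5 and −4), so each is injective on its own interval.
The left piece maps (−∞, 3) onto (−16, ∞); the right piece maps [3, ∞) onto (−∞, −16].
These images together cover ℝ, so g is surjective.
Because the two images are disjoint, no x < 3 has g(x) = g(3), so we compute g⁻¹(−8): −8 lies in (−16, ∞), so solve −5x − 1 = −8: x = (−8 + 1)/(−5) = 7/5.

7/5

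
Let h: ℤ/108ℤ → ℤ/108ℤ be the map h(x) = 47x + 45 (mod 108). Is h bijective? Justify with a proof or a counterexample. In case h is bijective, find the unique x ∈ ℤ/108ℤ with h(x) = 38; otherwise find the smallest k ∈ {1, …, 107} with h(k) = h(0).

Recall: injectivity means: for all u, v in the domain, h(u) = h(v) implies u = v.
Suppose h(u) = h(v) in ℤ/108ℤ. Then 47u + 45 ≡ 47v + 45 (mod 108), thus 47(u − v) ≡ 0 (mod 108).
Since gcd(47, 108) = 1, 47 is invertible modulo 108, therefore u − v ≡ 0 (mod 108), i.e. u = v.
We now compute 47⁻¹ mod 108 explicitly. Euclid's algorithm: 108 = 2·47 + 14, 47 = 3·14 + 5, 14 = 2·5 + 4, 5 = 1·4 + 1; back-substituting gives 1 = 23·47 − 10·108, so 47⁻¹ ≡ 23 (mod 108).
For any y ∈ ℤ/108ℤ, x = 23(y − 45) mod 108 satisfies h(x) = 47·23(y − 45) + 45 ≡ y (since 47·23 ≡ 1 mod 108). So every y has a preimage.
So h is bijective.
Since h is bijective, we compute h⁻¹(38): solve 47x + 45 ≡ 38 (mod 108), i.e. 47x ≡ 101 (mod 108).
Multiplying by 47⁻¹ = 23 gives x ≡ 23·101 = 2323 = 21·108 + 55 ≡ 55 (mod 108).
Check: h(55) = 47·55 + 45 = 2630 = 24·108 + 38 ≡ 38 (mod 108).

55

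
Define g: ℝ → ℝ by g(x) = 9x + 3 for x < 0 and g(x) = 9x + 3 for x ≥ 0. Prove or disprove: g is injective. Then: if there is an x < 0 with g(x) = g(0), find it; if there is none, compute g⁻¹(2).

Both pieces are strictly increasing (slopes 9 and 9), so each is injective on its own interval.
The left piece maps (−∞, 0) onto (−∞, 3); the right piece maps [0, ∞) onto [3, ∞).
These images are disjoint, so no value is attained by both pieces. Therefore g is injective.
Because the two images are disjoint, no x < 0 has g(x) = g(0), so we compute g⁻¹(2): 2 lies in (−∞, 3), so solve 9x + 3 = 2: x = (2 − 3)/9 = −1/9.

-1/9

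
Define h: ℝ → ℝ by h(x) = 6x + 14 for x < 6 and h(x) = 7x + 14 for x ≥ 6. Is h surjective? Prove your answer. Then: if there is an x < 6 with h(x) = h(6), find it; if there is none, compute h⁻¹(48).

Both pieces are strictly increasing (slopes 6 and 7), so each is injective on its own interval.
The left piece maps (−∞, 6) onto (−∞, 50); the right piece maps [6, ∞) onto [56, ∞).
The union (−∞, 50) ∪ [56, ∞) omits the interval between 50 and 56; in particular 50 has no preimage. So h is not surjective.
Because the two images are disjoint, no x < 6 has h(x) = h(6), so we compute h⁻¹(48): 48 lies in (−∞, 50), so solve 6x + 14 = 48: x = (48 − 14)/6 = 17/3.

17/3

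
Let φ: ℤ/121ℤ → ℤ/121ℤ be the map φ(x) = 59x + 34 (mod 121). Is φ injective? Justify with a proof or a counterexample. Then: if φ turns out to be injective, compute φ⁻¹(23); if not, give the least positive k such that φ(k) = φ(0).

If φ(x_1) = φ(x_2), then 59x_1 ≡ 59x_2 (mod 121). Because gcd(59, 121) = 1, we may cancel 59 to get x_1 ≡ x_2 (mod 121).
Therefore φ is injective.
We now compute 59⁻¹ mod 121 explicitly. Euclid's algorithm: 121 = 2·59 + 3, 59 = 19·3 + 2, 3 = 1·2 + 1; back-substituting gives 1 = 80·59 − 39·121, so 59⁻¹ ≡ 80 (mod 121).
Since φ is injective, we find φ⁻¹(23): we need 59x ≡ 23 − 34 ≡ 110 (mod 121). Using 59⁻¹ = 80: x ≡ 80·110 = 8800 = 72·121 + 88, so x = 88.
Check: φ(88) = 59·88 + 34 = 5226 = 43·121 + 23 ≡ 23 (mod 121).

88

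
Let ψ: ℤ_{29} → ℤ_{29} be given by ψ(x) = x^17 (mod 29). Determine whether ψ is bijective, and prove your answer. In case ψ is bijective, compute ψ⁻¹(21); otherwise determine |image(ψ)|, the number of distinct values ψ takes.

Since 29 is prime, the nonzero elements of ℤ_{29} form a cyclic group of order 28.
As gcd(17, 28) = 1, raising to the 17th power is a bijection on this group: if x_1^17 ≡ x_2^17 then (x_1x_2^{−1})^17 = 1, and the only element of order dividing gcd(17, 28) = 1 is 1, so x_1 = x_2.
With ψ(0) = 0 this makes ψ injective on all of ℤ_{29}, hence bijective (finite equal-size domain and codomain). In particular ψ is bijective.
Since ψ is bijective, we find the preimage of 21. The inverse of x ↦ x^17 on (ℤ_{29})^× is x ↦ x^5, because 17·5 = 85 = 3·28 + 1 ≡ 1 (mod 28) and x^{28} = 1 for x ≠ 0 (Fermat). So ψ⁻¹(21) = 21^5 mod 29.
Repeated squaring mod 29: 21^1 ≡ 21, 21^2 ≡ 21² = 441 ≡ 6, 21^4 ≡ 6² = 36 ≡ 7. Since 5 = 4 + 1, 21^5 ≡ 7·21: 7·21 = 147 ≡ 2. So 21^5 ≡ 2 (mod 29).
Hence ψ⁻¹(21) = 2.

2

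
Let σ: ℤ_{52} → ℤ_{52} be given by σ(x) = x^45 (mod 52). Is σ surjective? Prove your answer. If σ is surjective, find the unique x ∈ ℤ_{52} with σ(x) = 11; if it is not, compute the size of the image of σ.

15

σ(2): Repeated squaring mod 52: 2^1 ≡ 2, 2^2 ≡ 2² = 4, 2^4 ≡ 4² = 16, 2^8 ≡ 16² = 256 ≡ 48, 2^16 ≡ 48² = 2304 ≡ 16, 2^32 ≡ 16² = 256 ≡ 48. Since 45 = 32 + 8 + 4 + 1, 2^45 ≡ 48·48·16·2: 48·48 = 2304 ≡ 16, then 16·16 = 256 ≡ 48, then 48·2 = 96 ≡ 44. So 2^45 ≡ 44 (mod 52).
σ(6): Repeated squaring mod 52: 6^1 ≡ 6, 6^2 ≡ 6² = 36, 6^4 ≡ 36² = 1296 ≡ 48, 6^8 ≡ 48² = 2304 ≡ 16, 6^16 ≡ 16² = 256 ≡ 48, 6^32 ≡ 48² = 2304 ≡ 16. Since 45 = 32 + 8 + 4 + 1, 6^45 ≡ 16·16·48·6: 16·16 = 256 ≡ 48, then 48·48 = 2304 ≡ 16, then 16·6 = 96 ≡ 44. So 6^45 ≡ 44 (mod 52).
So σ(2) = σ(6) = 44 while 2 ≠ 6, thus σ is not injective.
A non-injective map from the 52-element set ℤ_{52} to itself takes at most 51 distinct values, so it cannot be surjective. Hence σ is not surjective.
Since σ is not surjective, we determine |image(σ)|. Computing x^45 mod 52 for each x (by repeated squaring, reducing mod 52 at every step), the values σ(0), σ(1), …, σ(51) are: 0, 1, 44, 27, 12, 5, 44, 47, 8, 1, 12, 47, 12, 13, 40, 31, 40, 25, 44, 31, 8, 21, 40, 51, 8, 25, 0, 27, 44, 1, 12, 31, 44, 21, 8, 27, 12, 21, 12, 39, 40, 5, 40, 51, 44, 5, 8, 47, 40, 25, 8, 51.
The distinct values are {0, 1, 5, 8, 12, 13, 21, 25, 27, 31, 39, 40, 44, 47, 51}; there are 15 of them.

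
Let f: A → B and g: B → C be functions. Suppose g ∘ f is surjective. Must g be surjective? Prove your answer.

surjective

Let c ∈ C. Since g ∘ f is surjective, some a ∈ A has g(f(a)) = c. Then b = f(a) ∈ B satisfies g(b) = c. So g is surjective.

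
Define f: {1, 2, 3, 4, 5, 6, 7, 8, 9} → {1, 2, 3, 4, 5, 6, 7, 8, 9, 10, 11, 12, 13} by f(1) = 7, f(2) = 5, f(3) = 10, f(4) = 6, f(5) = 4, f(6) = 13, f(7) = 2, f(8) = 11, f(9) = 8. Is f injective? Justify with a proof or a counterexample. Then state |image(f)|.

9

The values f(1), …, f(9) are 7, 5, 10, 6, 4, 13, 2, 11, 8 — all distinct.
So f(x_1) = f(x_2) only when x_1 = x_2, and f is injective.
The image of f is {2, 4, 5, 6, 7, 8, 10, 11, 13}, which has 9 elements.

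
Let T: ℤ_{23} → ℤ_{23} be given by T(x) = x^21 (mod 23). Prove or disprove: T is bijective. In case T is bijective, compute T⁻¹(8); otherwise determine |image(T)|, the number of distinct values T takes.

3

Since 23 is prime, the nonzero elements of ℤ_{23} form a cyclic group of order 22.
As gcd(21, 22) = 1, raising to the 21st power is a bijection on this group: if a^21 ≡ b^21 then (ab^{−1})^21 = 1, and the only element of order dividing gcd(21, 22) = 1 is 1, so a = b.
With T(0) = 0 this makes T injective on all of ℤ_{23}, hence bijective (finite equal-size domain and codomain). In particular T is bijective.
Since T is bijective, we find the preimage of 8. The inverse of x ↦ x^21 on (ℤ_{23})^× is x ↦ x^21, because 21·21 = 441 = 20·22 + 1 ≡ 1 (mod 22) and x^{22} = 1 for x ≠ 0 (Fermat). So T⁻¹(8) = 8^21 mod 23.
Repeated squaring mod 23: 8^1 ≡ 8, 8^2 ≡ 8² = 64 ≡ 18, 8^4 ≡ 18² = 324 ≡ 2, 8^8 ≡ 2² = 4, 8^16 ≡ 4² = 16. Since 21 = 16 + 4 + 1, 8^21 ≡ 16·2·8: 16·2 = 32 ≡ 9, then 9·8 = 72 ≡ 3. So 8^21 ≡ 3 (mod 23).
Hence T⁻¹(8) = 3.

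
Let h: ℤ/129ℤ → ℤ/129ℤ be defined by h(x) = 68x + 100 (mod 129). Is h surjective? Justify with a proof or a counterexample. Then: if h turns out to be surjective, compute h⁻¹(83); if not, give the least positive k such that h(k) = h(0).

32

Since gcd(68, 129) = 1, 68 is invertible modulo 129. Euclid's algorithm: 129 = 1·68 + 61, 68 = 1·61 + 7, 61 = 8·7 + 5, 7 = 1·5 + 2, 5 = 2·2 + 1; back-substituting gives 1 = 74·68 − 39·129, so 68⁻¹ ≡ 74 (mod 129).
Then y ↦ 74(y − 100) is a two-sided inverse to h, so every y ∈ ℤ/129ℤ has a preimage.
Therefore h is surjective.
Since h is surjective, we find h⁻¹(83): we need 68x ≡ 83 − 100 ≡ 112 (mod 129). Using 68⁻¹ = 74: x ≡ 74·112 = 8288 = 64·129 + 32, so x = 32.
Check: h(32) = 68·32 + 100 = 2276 = 17·129 + 83 ≡ 83 (mod 129).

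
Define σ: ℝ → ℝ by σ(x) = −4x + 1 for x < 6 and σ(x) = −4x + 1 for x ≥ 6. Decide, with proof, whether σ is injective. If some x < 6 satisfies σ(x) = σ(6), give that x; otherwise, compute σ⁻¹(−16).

Both pieces are strictly decreasing (slopes −4 and −4), so each is injective on its own interval.
The left piece maps (−∞, 6) onto (−23, ∞); the right piece maps [6, ∞) onto (−∞, −23].
These images are disjoint, so no value is attained by both pieces. Hence σ is injective.
Because the two images are disjoint, no x < 6 has σ(x) = σ(6), so we compute σ⁻¹(−16): −16 lies in (−23, ∞), so solve −4x + 1 = −16: x = (−16 − 1)/(−4) = 17/4.

17/4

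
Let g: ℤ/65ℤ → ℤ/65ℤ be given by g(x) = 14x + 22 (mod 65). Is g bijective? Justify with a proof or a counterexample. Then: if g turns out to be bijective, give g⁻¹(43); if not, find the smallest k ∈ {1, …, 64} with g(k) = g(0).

34

If g(a) = g(b), then 14a ≡ 14b (mod 65). Because gcd(14, 65) = 1, we may cancel 14 to get a ≡ b (mod 65).
We now compute 14⁻¹ mod 65 explicitly. Euclid's algorithm: 65 = 4·14 + 9, 14 = 1·9 + 5, 9 = 1·5 + 4, 5 = 1·4 + 1; back-substituting gives 1 = 14·14 − 3·65, so 14⁻¹ ≡ 14 (mod 65).
Then y ↦ 14(y − 22) is a two-sided inverse to g, so every y ∈ ℤ/65ℤ has a preimage.
Therefore g is bijective.
Since g is bijective, we compute g⁻¹(43): solve 14x + 22 ≡ 43 (mod 65), i.e. 14x ≡ 21 (mod 65).
Multiplying by 14⁻¹ = 14 gives x ≡ 14·21 = 294 = 4·65 + 34 ≡ 34 (mod 65).
Check: g(34) = 14·34 + 22 = 498 = 7·65 + 43 ≡ 43 (mod 65).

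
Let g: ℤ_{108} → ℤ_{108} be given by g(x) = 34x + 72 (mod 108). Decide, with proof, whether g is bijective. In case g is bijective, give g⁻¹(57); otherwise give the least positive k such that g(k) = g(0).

54

We have gcd(34, 108) = 2 > 1. Taking s = 0 and t = 54: g(0) = 72 and g(54) = 34·54 + 72 = 1908 ≡ 72 (mod 108).
So g(0) = g(54) while 0 ≠ 54, thus g is not injective, hence not bijective.
Since g is not bijective, we find the least positive k with g(k) = g(0): this means 34k ≡ 0 (mod 108), i.e. 108 ∣ 34k. Since gcd(34, 108) = 2, dividing through by 2 this holds exactly when 54 ∣ 17k, and as gcd(17, 54) = 1, exactly when 54 ∣ k.
The smallest positive such k is 54.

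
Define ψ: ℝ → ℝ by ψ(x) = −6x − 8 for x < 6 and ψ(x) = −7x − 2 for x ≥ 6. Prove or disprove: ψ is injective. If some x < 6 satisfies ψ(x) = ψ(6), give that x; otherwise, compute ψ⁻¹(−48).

Both pieces are strictly decreasing (slopes −6 and −7), so each is injective on its own interval.
The left piece maps (−∞, 6) onto (−44, ∞); the right piece maps [6, ∞) onto (−∞, −44].
These images are disjoint, so no value is attained by both pieces. So ψ is injective.
Because the two images are disjoint, no x < 6 has ψ(x) = ψ(6), so we compute ψ⁻¹(−48): −48 lies in (−∞, −44], so solve −7x − 2 = −48: x = (−48 + 2)/(−7) = 46/7.

46/7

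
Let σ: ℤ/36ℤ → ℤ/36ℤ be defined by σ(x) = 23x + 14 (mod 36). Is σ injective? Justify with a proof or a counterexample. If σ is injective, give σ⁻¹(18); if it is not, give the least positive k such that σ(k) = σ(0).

Recall that injectivity means: for all x_1, x_2 in the domain, σ(x_1) = σ(x_2) implies x_1 = x_2.
If σ(x_1) = σ(x_2), then 23x_1 ≡ 23x_2 (mod 36). Because gcd(23, 36) = 1, we may cancel 23 to get x_1 ≡ x_2 (mod 36).
Therefore σ is injective.
We now compute 23⁻¹ mod 36 explicitly. Euclid's algorithm: 36 = 1·23 + 13, 23 = 1·13 + 10, 13 = 1·10 + 3, 10 = 3·3 + 1; back-substituting gives 1 = 11·23 − 7·36, so 23⁻¹ ≡ 11 (mod 36).
Since σ is injective, we compute σ⁻¹(18): solve 23x + 14 ≡ 18 (mod 36), i.e. 23x ≡ 4 (mod 36).
Multiplying by 23⁻¹ = 11 gives x ≡ 11·4 = 44 = 1·36 + 8 ≡ 8 (mod 36).
Check: σ(8) = 23·8 + 14 = 198 = 5·36 + 18 ≡ 18 (mod 36).

8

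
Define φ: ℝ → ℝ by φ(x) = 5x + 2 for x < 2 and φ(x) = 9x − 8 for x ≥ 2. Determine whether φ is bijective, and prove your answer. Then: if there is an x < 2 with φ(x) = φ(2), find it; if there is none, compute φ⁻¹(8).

Both pieces are strictly increasing (slopes 5 and 9), so each is injective on its own interval.
The left piece maps (−∞, 2) onto (−∞, 12); the right piece maps [2, ∞) onto [10, ∞).
These images overlap. In particular φ(2) = 10 (right piece), and solving 5x + 2 = 10 on the left piece gives x = 8/5 < 2.
So φ(8/5) = φ(2) with 8/5 ≠ 2, and φ is not injective, hence not bijective. This x = 8/5 is the requested value below 2.

8/5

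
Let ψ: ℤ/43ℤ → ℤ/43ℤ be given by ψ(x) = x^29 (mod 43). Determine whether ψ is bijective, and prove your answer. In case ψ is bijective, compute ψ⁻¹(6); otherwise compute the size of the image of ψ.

Since 43 is prime, the nonzero elements of ℤ/43ℤ form a cyclic group of order 42.
As gcd(29, 42) = 1, raising to the 29th power is a bijection on this group: if u^29 ≡ v^29 then (uv^{−1})^29 = 1, and the only element of order dividing gcd(29, 42) = 1 is 1, so u = v.
With ψ(0) = 0 this makes ψ injective on all of ℤ/43ℤ, hence bijective (finite equal-size domain and codomain). In particular ψ is bijective.
Since ψ is bijective, we find the preimage of 6. The inverse of x ↦ x^29 on (ℤ/43ℤ)^× is x ↦ x^29, because 29·29 = 841 = 20·42 + 1 ≡ 1 (mod 42) and x^{42} = 1 for x ≠ 0 (Fermat). So ψ⁻¹(6) = 6^29 mod 43.
Repeated squaring mod 43: 6^1 ≡ 6, 6^2 ≡ 6² = 36, 6^4 ≡ 36² = 1296 ≡ 6, 6^8 ≡ 6² = 36, 6^16 ≡ 36² = 1296 ≡ 6. Since 29 = 16 + 8 + 4 + 1, 6^29 ≡ 6·36·6·6: 6·36 = 216 ≡ 1, then 1·6 = 6, then 6·6 = 36. So 6^29 ≡ 36 (mod 43).
Hence ψ⁻¹(6) = 36.

36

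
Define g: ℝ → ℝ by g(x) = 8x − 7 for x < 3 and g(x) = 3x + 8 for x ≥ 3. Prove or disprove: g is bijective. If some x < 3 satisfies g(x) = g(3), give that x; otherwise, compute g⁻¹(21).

13/3

Both pieces are strictly increasing (slopes 8 and 3), so each is injective on its own interval.
The left piece maps (−∞, 3) onto (−∞, 17); the right piece maps [3, ∞) onto [17, ∞).
Since 17 = 17, the images partition ℝ: g is injective and surjective, hence bijective.
Because the two images are disjoint, no x < 3 has g(x) = g(3), so we compute g⁻¹(21): 21 lies in [17, ∞), so solve 3x + 8 = 21: x = (21 − 8)/3 = 13/3.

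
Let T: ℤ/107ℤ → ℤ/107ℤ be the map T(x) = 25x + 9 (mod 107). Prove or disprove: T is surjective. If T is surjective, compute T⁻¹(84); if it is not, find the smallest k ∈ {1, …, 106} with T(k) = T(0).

Since gcd(25, 107) = 1, 25 is invertible modulo 107. Euclid's algorithm: 107 = 4·25 + 7, 25 = 3·7 + 4, 7 = 1·4 + 3, 4 = 1·3 + 1; back-substituting gives 1 = 30·25 − 7·107, so 25⁻¹ ≡ 30 (mod 107).
Then y ↦ 30(y − 9) is a two-sided inverse to T, so every y ∈ ℤ/107ℤ has a preimage.
So T is surjective.
Since T is surjective, we find T⁻¹(84): we need 25x ≡ 84 − 9 ≡ 75 (mod 107). Using 25⁻¹ = 30: x ≡ 30·75 = 2250 = 21·107 + 3, so x = 3.
Check: T(3) = 25·3 + 9 = 84 ≡ 84 (mod 107).

3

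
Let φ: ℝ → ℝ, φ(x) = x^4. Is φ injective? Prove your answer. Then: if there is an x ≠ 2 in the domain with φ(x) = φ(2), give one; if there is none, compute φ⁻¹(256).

φ(2) = 16 = (−2)^4 = φ(−2) (since 4 is even), with 2 ≠ −2. So φ is not injective.
For the follow-up, such an x exists: taking x = −2 ∈ ℝ gives φ(−2) = 16 = φ(2) with −2 ≠ 2.

-2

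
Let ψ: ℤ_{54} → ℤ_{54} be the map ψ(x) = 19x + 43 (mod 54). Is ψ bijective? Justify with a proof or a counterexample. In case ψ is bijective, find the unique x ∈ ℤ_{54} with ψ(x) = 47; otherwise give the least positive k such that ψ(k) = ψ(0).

40

Suppose ψ(u) = ψ(v) in ℤ_{54}. Then 19u + 43 ≡ 19v + 43 (mod 54), therefore 19(u − v) ≡ 0 (mod 54).
Since gcd(19, 54) = 1, 19 is invertible modulo 54, thus u − v ≡ 0 (mod 54), i.e. u = v.
We now compute 19⁻¹ mod 54 explicitly. Euclid's algorithm: 54 = 2·19 + 16, 19 = 1·16 + 3, 16 = 5·3 + 1; back-substituting gives 1 = 37·19 − 13·54, so 19⁻¹ ≡ 37 (mod 54).
Then y ↦ 37(y − 43) is a two-sided inverse to ψ, so every y ∈ ℤ_{54} has a preimage.
Hence ψ is bijective.
Since ψ is bijective, we find ψ⁻¹(47): we need 19x ≡ 47 − 43 ≡ 4 (mod 54). Using 19⁻¹ = 37: x ≡ 37·4 = 148 = 2·54 + 40, so x = 40.
Check: ψ(40) = 19·40 + 43 = 803 = 14·54 + 47 ≡ 47 (mod 54).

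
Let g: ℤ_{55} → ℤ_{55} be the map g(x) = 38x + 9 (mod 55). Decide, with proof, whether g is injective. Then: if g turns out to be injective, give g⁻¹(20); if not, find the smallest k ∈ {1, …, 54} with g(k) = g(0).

If g(a) = g(b), then 38a ≡ 38b (mod 55). Because gcd(38, 55) = 1, we may cancel 38 to get a ≡ b (mod 55).
Therefore g is injective.
We now compute 38⁻¹ mod 55 explicitly. Euclid's algorithm: 55 = 1·38 + 17, 38 = 2·17 + 4, 17 = 4·4 + 1; back-substituting gives 1 = 42·38 − 29·55, so 38⁻¹ ≡ 42 (mod 55).
Since g is injective, we compute g⁻¹(20): solve 38x + 9 ≡ 20 (mod 55), i.e. 38x ≡ 11 (mod 55).
Multiplying by 38⁻¹ = 42 gives x ≡ 42·11 = 462 = 8·55 + 22 ≡ 22 (mod 55).
Check: g(22) = 38·22 + 9 = 845 = 15·55 + 20 ≡ 20 (mod 55).

22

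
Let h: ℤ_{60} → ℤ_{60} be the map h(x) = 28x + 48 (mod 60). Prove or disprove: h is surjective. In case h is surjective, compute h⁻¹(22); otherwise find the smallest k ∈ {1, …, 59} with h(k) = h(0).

15

Since gcd(28, 60) = 4, we have 28x ≡ 0 (mod 4) for all x, so h(x) ≡ 0 (mod 4).
But 1 ≢ 0 (mod 4), so 1 ∈ ℤ_{60} has no preimage. Hence h is not surjective.
Since h is not surjective, we find the least positive k with h(k) = h(0): this means 28k ≡ 0 (mod 60), i.e. 60 ∣ 28k. Since gcd(28, 60) = 4, dividing through by 4 this holds exactly when 15 ∣ 7k, and as gcd(7, 15) = 1, exactly when 15 ∣ k.
The smallest positive such k is 15.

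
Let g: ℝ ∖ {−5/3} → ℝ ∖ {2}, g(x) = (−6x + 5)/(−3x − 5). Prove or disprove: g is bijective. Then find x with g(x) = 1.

Suppose g(x_1) = g(x_2). Cross-multiplying: (−6x_1 + 5)(−3x_2 − 5) = (−6x_2 + 5)(−3x_1 − 5).
Expanding both sides and cancelling the symmetric terms leaves 45·(x_1 − x_2) = 0. Since 45 ≠ 0, x_1 = x_2. So g is injective.
For any y ≠ 2, solving y(−3x − 5) = −6x + 5 for x gives a well-defined x ≠ −5/3. So g is surjective.
So g is bijective.
Solving g(x) = 1: cross-multiplying gives −6x + 5 = 1(−3x − 5), which rearranges to −3x = −10, so x = 10/3.

10/3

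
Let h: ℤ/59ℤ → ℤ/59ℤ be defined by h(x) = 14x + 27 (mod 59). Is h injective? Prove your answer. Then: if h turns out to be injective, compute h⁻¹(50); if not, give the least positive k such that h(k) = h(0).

Suppose h(s) = h(t) in ℤ/59ℤ. Then 14s + 27 ≡ 14t + 27 (mod 59), hence 14(s − t) ≡ 0 (mod 59).
Since gcd(14, 59) = 1, 14 is invertible modulo 59, therefore s − t ≡ 0 (mod 59), i.e. s = t.
Therefore h is injective.
We now compute 14⁻¹ mod 59 explicitly. Euclid's algorithm: 59 = 4·14 + 3, 14 = 4·3 + 2, 3 = 1·2 + 1; back-substituting gives 1 = 38·14 − 9·59, so 14⁻¹ ≡ 38 (mod 59).
Since h is injective, we compute h⁻¹(50): solve 14x + 27 ≡ 50 (mod 59), i.e. 14x ≡ 23 (mod 59).
Multiplying by 14⁻¹ = 38 gives x ≡ 38·23 = 874 = 14·59 + 48 ≡ 48 (mod 59).
Check: h(48) = 14·48 + 27 = 699 = 11·59 + 50 ≡ 50 (mod 59).

48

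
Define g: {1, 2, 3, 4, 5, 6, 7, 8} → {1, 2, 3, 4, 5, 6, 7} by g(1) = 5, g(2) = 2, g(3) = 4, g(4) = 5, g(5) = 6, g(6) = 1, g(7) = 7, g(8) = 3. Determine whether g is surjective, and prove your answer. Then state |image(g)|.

Every element of the codomain has a preimage: 1 = g(6), 2 = g(2), 3 = g(8), 4 = g(3), 5 = g(1), 6 = g(5), 7 = g(7).
Therefore g is surjective.
The image of g is {1, 2, 3, 4, 5, 6, 7}, which has 7 elements.

7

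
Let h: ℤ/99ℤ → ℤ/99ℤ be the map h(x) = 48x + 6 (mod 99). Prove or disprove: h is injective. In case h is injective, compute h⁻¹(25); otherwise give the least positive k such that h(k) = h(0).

Recall: h is injective if h(a) = h(b) implies a = b.
We have gcd(48, 99) = 3 > 1. Taking a = 0 and b = 33: h(0) = 6 and h(33) = 48·33 + 6 = 1590 ≡ 6 (mod 99).
So h(0) = h(33) while 0 ≠ 33, therefore h is not injective.
Since h is not injective, we find the least positive k with h(k) = h(0): this means 48k ≡ 0 (mod 99), i.e. 99 ∣ 48k. Since gcd(48, 99) = 3, dividing through by 3 this holds exactly when 33 ∣ 16k, and as gcd(16, 33) = 1, exactly when 33 ∣ k.
The smallest positive such k is 33.

33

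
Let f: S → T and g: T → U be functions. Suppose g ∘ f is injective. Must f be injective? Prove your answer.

Suppose f(u) = f(v). Applying g: (g ∘ f)(u) = (g ∘ f)(v). Since g ∘ f is injective, u = v. So f is injective.

injective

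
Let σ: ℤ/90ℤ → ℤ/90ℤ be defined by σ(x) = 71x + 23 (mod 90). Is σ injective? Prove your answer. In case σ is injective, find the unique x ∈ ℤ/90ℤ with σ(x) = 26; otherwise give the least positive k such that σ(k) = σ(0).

By definition, σ is injective if σ(s) = σ(t) implies s = t.
If σ(s) = σ(t), then 71s ≡ 71t (mod 90). Because gcd(71, 90) = 1, we may cancel 71 to get s ≡ t (mod 90).
Thus σ is injective.
We now compute 71⁻¹ mod 90 explicitly. Euclid's algorithm: 90 = 1·71 + 19, 71 = 3·19 + 14, 19 = 1·14 + 5, 14 = 2·5 + 4, 5 = 1·4 + 1; back-substituting gives 1 = 71·71 − 56·90, so 71⁻¹ ≡ 71 (mod 90).
Since σ is injective, we compute σ⁻¹(26): solve 71x + 23 ≡ 26 (mod 90), i.e. 71x ≡ 3 (mod 90).
Multiplying by 71⁻¹ = 71 gives x ≡ 71·3 = 213 = 2·90 + 33 ≡ 33 (mod 90).
Check: σ(33) = 71·33 + 23 = 2366 = 26·90 + 26 ≡ 26 (mod 90).

33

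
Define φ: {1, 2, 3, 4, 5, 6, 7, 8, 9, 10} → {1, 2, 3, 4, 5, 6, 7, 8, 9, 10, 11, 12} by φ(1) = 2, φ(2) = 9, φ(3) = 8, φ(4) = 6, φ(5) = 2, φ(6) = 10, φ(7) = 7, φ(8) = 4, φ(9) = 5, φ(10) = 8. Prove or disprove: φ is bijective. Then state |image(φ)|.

φ(1) = 2 = φ(5) with 1 ≠ 5, so φ is not injective, hence not bijective.
The image of φ is {2, 4, 5, 6, 7, 8, 9, 10}, which has 8 elements.

8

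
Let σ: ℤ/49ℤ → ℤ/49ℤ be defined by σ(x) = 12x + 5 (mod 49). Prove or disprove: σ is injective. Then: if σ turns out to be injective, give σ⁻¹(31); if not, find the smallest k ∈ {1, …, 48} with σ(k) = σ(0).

43

Suppose σ(u) = σ(v) in ℤ/49ℤ. Then 12u + 5 ≡ 12v + 5 (mod 49), so 12(u − v) ≡ 0 (mod 49).
Since gcd(12, 49) = 1, 12 is invertible modulo 49, therefore u − v ≡ 0 (mod 49), i.e. u = v.
Therefore σ is injective.
We now compute 12⁻¹ mod 49 explicitly. Euclid's algorithm: 49 = 4·12 + 1; back-substituting gives 1 = 45·12 − 11·49, so 12⁻¹ ≡ 45 (mod 49).
Since σ is injective, we find σ⁻¹(31): we need 12x ≡ 31 − 5 ≡ 26 (mod 49). Using 12⁻¹ = 45: x ≡ 45·26 = 1170 = 23·49 + 43, so x = 43.
Check: σ(43) = 12·43 + 5 = 521 = 10·49 + 31 ≡ 31 (mod 49).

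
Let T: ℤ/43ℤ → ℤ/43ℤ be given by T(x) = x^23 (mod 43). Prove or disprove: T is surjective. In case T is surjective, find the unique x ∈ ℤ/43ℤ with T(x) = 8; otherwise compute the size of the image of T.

32

Since 43 is prime, the nonzero elements of ℤ/43ℤ form a cyclic group of order 42.
As gcd(23, 42) = 1, raising to the 23rd power is a bijection on this group: if x_1^23 ≡ x_2^23 then (x_1x_2^{−1})^23 = 1, and the only element of order dividing gcd(23, 42) = 1 is 1, so x_1 = x_2.
With T(0) = 0 this makes T injective on all of ℤ/43ℤ, hence bijective (finite equal-size domain and codomain). In particular T is surjective.
Since T is surjective, we find the preimage of 8. The inverse of x ↦ x^23 on (ℤ/43ℤ)^× is x ↦ x^11, because 23·11 = 253 = 6·42 + 1 ≡ 1 (mod 42) and x^{42} = 1 for x ≠ 0 (Fermat). So T⁻¹(8) = 8^11 mod 43.
Repeated squaring mod 43: 8^1 ≡ 8, 8^2 ≡ 8² = 64 ≡ 21, 8^4 ≡ 21² = 441 ≡ 11, 8^8 ≡ 11² = 121 ≡ 35. Since 11 = 8 + 2 + 1, 8^11 ≡ 35·21·8: 35·21 = 735 ≡ 4, then 4·8 = 32. So 8^11 ≡ 32 (mod 43).
Hence T⁻¹(8) = 32.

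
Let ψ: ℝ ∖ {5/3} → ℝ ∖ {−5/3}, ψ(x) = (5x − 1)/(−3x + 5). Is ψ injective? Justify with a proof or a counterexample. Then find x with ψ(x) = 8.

41/29

Suppose ψ(a) = ψ(b). Cross-multiplying: (5a − 1)(−3b + 5) = (5b − 1)(−3a + 5).
Expanding both sides and cancelling the symmetric terms leaves 22·(a − b) = 0. Since 22 ≠ 0, a = b. So ψ is injective.
Solving ψ(x) = 8: cross-multiplying gives 5x − 1 = 8(−3x + 5), which rearranges to 29x = 41, so x = 41/29.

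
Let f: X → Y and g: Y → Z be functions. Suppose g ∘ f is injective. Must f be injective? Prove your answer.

Suppose f(s) = f(t). Applying g: (g ∘ f)(s) = (g ∘ f)(t). Since g ∘ f is injective, s = t. Thus f is injective.

injective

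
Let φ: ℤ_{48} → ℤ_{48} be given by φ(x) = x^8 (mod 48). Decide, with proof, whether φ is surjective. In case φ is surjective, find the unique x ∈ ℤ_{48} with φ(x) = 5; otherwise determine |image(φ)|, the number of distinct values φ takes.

4

φ(2): Repeated squaring mod 48: 2^1 ≡ 2, 2^2 ≡ 2² = 4, 2^4 ≡ 4² = 16, 2^8 ≡ 16² = 256 ≡ 16. So 2^8 ≡ 16 (mod 48).
φ(4): Repeated squaring mod 48: 4^1 ≡ 4, 4^2 ≡ 4² = 16, 4^4 ≡ 16² = 256 ≡ 16, 4^8 ≡ 16² = 256 ≡ 16. So 4^8 ≡ 16 (mod 48).
So φ(2) = φ(4) = 16 while 2 ≠ 4, so φ is not injective.
A non-injective map from the 48-element set ℤ_{48} to itself takes at most 47 distinct values, so it cannot be surjective. Hence φ is not surjective.
Since φ is not surjective, we determine |image(φ)|. Computing x^8 mod 48 for each x (by repeated squaring, reducing mod 48 at every step), the values φ(0), φ(1), …, φ(47) are: 0, 1, 16, 33, 16, 1, 0, 1, 16, 33, 16, 1, 0, 1, 16, 33, 16, 1, 0, 1, 16, 33, 16, 1, 0, 1, 16, 33, 16, 1, 0, 1, 16, 33, 16, 1, 0, 1, 16, 33, 16, 1, 0, 1, 16, 33, 16, 1.
The distinct values are {0, 1, 16, 33}; there are 4 of them.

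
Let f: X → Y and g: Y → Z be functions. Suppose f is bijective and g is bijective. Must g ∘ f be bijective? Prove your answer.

bijective

Injectivity: if g(f(a)) = g(f(b)) then f(a) = f(b) (g injective) so a = b (f injective).
Surjectivity: for c ∈ Z pick b with g(b) = c, then a with f(a) = b; then (g ∘ f)(a) = c.
Therefore g ∘ f is bijective.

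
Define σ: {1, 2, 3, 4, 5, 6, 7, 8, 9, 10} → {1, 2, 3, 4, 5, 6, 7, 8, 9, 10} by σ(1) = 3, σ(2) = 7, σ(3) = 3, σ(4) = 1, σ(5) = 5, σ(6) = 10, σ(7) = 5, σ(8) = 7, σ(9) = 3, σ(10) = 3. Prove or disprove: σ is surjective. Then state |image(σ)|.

No element maps to 2, so σ is not surjective.
The image of σ is {1, 3, 5, 7, 10}, which has 5 elements.

5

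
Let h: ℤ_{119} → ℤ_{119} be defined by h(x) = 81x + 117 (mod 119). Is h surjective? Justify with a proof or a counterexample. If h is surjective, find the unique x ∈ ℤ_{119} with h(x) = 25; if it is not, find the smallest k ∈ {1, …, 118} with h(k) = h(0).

40

Recall: surjectivity means every element of the codomain has a preimage under h.
Since gcd(81, 119) = 1, 81 is invertible modulo 119. Euclid's algorithm: 119 = 1·81 + 38, 81 = 2·38 + 5, 38 = 7·5 + 3, 5 = 1·3 + 2, 3 = 1·2 + 1; back-substituting gives 1 = 72·81 − 49·119, so 81⁻¹ ≡ 72 (mod 119).
Then y ↦ 72(y − 117) is a two-sided inverse to h, so every y ∈ ℤ_{119} has a preimage.
So h is surjective.
Since h is surjective, we compute h⁻¹(25): solve 81x + 117 ≡ 25 (mod 119), i.e. 81x ≡ 27 (mod 119).
Multiplying by 81⁻¹ = 72 gives x ≡ 72·27 = 1944 = 16·119 + 40 ≡ 40 (mod 119).
Check: h(40) = 81·40 + 117 = 3357 = 28·119 + 25 ≡ 25 (mod 119).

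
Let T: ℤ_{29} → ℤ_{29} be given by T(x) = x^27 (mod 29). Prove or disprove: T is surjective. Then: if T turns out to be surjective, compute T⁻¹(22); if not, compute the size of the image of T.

Since 29 is prime, the nonzero elements of ℤ_{29} form a cyclic group of order 28.
As gcd(27, 28) = 1, raising to the 27th power is a bijection on this group: if x_1^27 ≡ x_2^27 then (x_1x_2^{−1})^27 = 1, and the only element of order dividing gcd(27, 28) = 1 is 1, so x_1 = x_2.
With T(0) = 0 this makes T injective on all of ℤ_{29}, hence bijective (finite equal-size domain and codomain). In particular T is surjective.
Since T is surjective, we find the preimage of 22. The inverse of x ↦ x^27 on (ℤ_{29})^× is x ↦ x^27, because 27·27 = 729 = 26·28 + 1 ≡ 1 (mod 28) and x^{28} = 1 for x ≠ 0 (Fermat). So T⁻¹(22) = 22^27 mod 29.
Repeated squaring mod 29: 22^1 ≡ 22, 22^2 ≡ 22² = 484 ≡ 20, 22^4 ≡ 20² = 400 ≡ 23, 22^8 ≡ 23² = 529 ≡ 7, 22^16 ≡ 7² = 49 ≡ 20. Since 27 = 16 + 8 + 2 + 1, 22^27 ≡ 20·7·20·22: 20·7 = 140 ≡ 24, then 24·20 = 480 ≡ 16, then 16·22 = 352 ≡ 4. So 22^27 ≡ 4 (mod 29).
Hence T⁻¹(22) = 4.

4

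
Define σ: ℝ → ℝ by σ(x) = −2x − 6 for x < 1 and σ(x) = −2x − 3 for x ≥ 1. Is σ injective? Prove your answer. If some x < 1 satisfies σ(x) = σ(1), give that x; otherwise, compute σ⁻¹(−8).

Both pieces are strictly decreasing (slopes −2 and −2), so each is injective on its own interval.
The left piece maps (−∞, 1) onto (−8, ∞); the right piece maps [1, ∞) onto (−∞, −5].
These images overlap. In particular σ(1) = −5 (right piece), and solving −2x − 6 = −5 on the left piece gives x = −1/2 < 1.
So σ(−1/2) = σ(1) with −1/2 ≠ 1, and σ is not injective. This x = −1/2 is the requested value below 1.

-1/2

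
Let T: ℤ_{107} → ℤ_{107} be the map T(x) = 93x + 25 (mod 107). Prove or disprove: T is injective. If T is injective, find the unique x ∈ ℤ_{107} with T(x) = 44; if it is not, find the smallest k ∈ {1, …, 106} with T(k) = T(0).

98

Recall: injectivity means: for all s, t in the domain, T(s) = T(t) implies s = t.
Suppose T(s) = T(t) in ℤ_{107}. Then 93s + 25 ≡ 93t + 25 (mod 107), so 93(s − t) ≡ 0 (mod 107).
Since gcd(93, 107) = 1, 93 is invertible modulo 107, so s − t ≡ 0 (mod 107), i.e. s = t.
Thus T is injective.
We now compute 93⁻¹ mod 107 explicitly. Euclid's algorithm: 107 = 1·93 + 14, 93 = 6·14 + 9, 14 = 1·9 + 5, 9 = 1·5 + 4, 5 = 1·4 + 1; back-substituting gives 1 = 84·93 − 73·107, so 93⁻¹ ≡ 84 (mod 107).
Since T is injective, we compute T⁻¹(44): solve 93x + 25 ≡ 44 (mod 107), i.e. 93x ≡ 19 (mod 107).
Multiplying by 93⁻¹ = 84 gives x ≡ 84·19 = 1596 = 14·107 + 98 ≡ 98 (mod 107).
Check: T(98) = 93·98 + 25 = 9139 = 85·107 + 44 ≡ 44 (mod 107).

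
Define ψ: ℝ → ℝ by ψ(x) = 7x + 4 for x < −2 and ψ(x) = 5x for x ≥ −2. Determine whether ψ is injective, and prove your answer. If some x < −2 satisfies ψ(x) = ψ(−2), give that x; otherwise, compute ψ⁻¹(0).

Both pieces are strictly increasing (slopes 7 and 5), so each is injective on its own interval.
The left piece maps (−∞, −2) onto (−∞, −10); the right piece maps [−2, ∞) onto [−10, ∞).
These images are disjoint, so no value is attained by both pieces. Hence ψ is injective.
Because the two images are disjoint, no x < −2 has ψ(x) = ψ(−2), so we compute ψ⁻¹(0): 0 lies in [−10, ∞), so solve 5x = 0: x = (0 − 0)/5 = 0.

0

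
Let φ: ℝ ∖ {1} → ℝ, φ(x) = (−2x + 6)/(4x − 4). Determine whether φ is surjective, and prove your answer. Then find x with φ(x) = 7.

17/15

If φ(x) = −1/2, cross-multiplying gives 4(−2x + 6) = −2(4x − 4), which simplifies to 24 = 8 — false.  So −1/2 has no preimage and φ is not surjective.
Solving φ(x) = 7: cross-multiplying gives −2x + 6 = 7(4x − 4), which rearranges to −30x = −34, so x = 17/15.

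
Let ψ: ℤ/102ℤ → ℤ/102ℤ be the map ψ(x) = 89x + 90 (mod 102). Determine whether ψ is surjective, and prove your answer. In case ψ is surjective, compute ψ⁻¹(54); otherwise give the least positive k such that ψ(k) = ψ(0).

42

Since gcd(89, 102) = 1, 89 is invertible modulo 102. Euclid's algorithm: 102 = 1·89 + 13, 89 = 6·13 + 11, 13 = 1·11 + 2, 11 = 5·2 + 1; back-substituting gives 1 = 47·89 − 41·102, so 89⁻¹ ≡ 47 (mod 102).
Then y ↦ 47(y − 90) is a two-sided inverse to ψ, so every y ∈ ℤ/102ℤ has a preimage.
So ψ is surjective.
Since ψ is surjective, we compute ψ⁻¹(54): solve 89x + 90 ≡ 54 (mod 102), i.e. 89x ≡ 66 (mod 102).
Multiplying by 89⁻¹ = 47 gives x ≡ 47·66 = 3102 = 30·102 + 42 ≡ 42 (mod 102).
Check: ψ(42) = 89·42 + 90 = 3828 = 37·102 + 54 ≡ 54 (mod 102).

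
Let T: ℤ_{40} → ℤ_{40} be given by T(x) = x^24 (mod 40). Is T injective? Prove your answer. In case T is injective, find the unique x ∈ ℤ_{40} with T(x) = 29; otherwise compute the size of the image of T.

4

T(1) = 1^24 = 1.
T(3): Repeated squaring mod 40: 3^1 ≡ 3, 3^2 ≡ 3² = 9, 3^4 ≡ 9² = 81 ≡ 1, 3^8 ≡ 1² = 1, 3^16 ≡ 1² = 1. Since 24 = 16 + 8, 3^24 ≡ 1·1: 1·1 = 1. So 3^24 ≡ 1 (mod 40).
So T(1) = T(3) = 1 while 1 ≠ 3, thus T is not injective.
Since T is not injective, we determine |image(T)|. Computing x^24 mod 40 for each x (by repeated squaring, reducing mod 40 at every step), the values T(0), T(1), …, T(39) are: 0, 1, 16, 1, 16, 25, 16, 1, 16, 1, 0, 1, 16, 1, 16, 25, 16, 1, 16, 1, 0, 1, 16, 1, 16, 25, 16, 1, 16, 1, 0, 1, 16, 1, 16, 25, 16, 1, 16, 1.
The distinct values are {0, 1, 16, 25}; there are 4 of them.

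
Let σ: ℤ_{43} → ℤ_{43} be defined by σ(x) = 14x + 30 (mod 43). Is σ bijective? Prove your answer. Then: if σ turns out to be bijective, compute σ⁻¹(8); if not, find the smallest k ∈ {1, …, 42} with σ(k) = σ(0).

Recall: σ is injective when σ(x_1) = σ(x_2) forces x_1 = x_2.
Suppose σ(x_1) = σ(x_2) in ℤ_{43}. Then 14x_1 + 30 ≡ 14x_2 + 30 (mod 43), so 14(x_1 − x_2) ≡ 0 (mod 43).
Since gcd(14, 43) = 1, 14 is invertible modulo 43, therefore x_1 − x_2 ≡ 0 (mod 43), i.e. x_1 = x_2.
We now compute 14⁻¹ mod 43 explicitly. Euclid's algorithm: 43 = 3·14 + 1; back-substituting gives 1 = 40·14 − 13·43, so 14⁻¹ ≡ 40 (mod 43).
Then y ↦ 40(y − 30) is a two-sided inverse to σ, so every y ∈ ℤ_{43} has a preimage.
Hence σ is bijective.
Since σ is bijective, we find σ⁻¹(8): we need 14x ≡ 8 − 30 ≡ 21 (mod 43). Using 14⁻¹ = 40: x ≡ 40·21 = 840 = 19·43 + 23, so x = 23.
Check: σ(23) = 14·23 + 30 = 352 = 8·43 + 8 ≡ 8 (mod 43).

23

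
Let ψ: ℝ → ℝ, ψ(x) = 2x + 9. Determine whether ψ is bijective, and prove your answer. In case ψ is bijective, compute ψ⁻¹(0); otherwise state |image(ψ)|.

-9/2

Recall: injectivity means: for all a, b in the domain, ψ(a) = ψ(b) implies a = b.
Suppose ψ(a) = ψ(b). Then 2a + 9 = 2b + 9, so 2a = 2b, therefore a = b.
For any y ∈ ℝ, x = (y − 9)/2 satisfies ψ(x) = y.
So ψ is bijective.
Since ψ is bijective, we compute ψ⁻¹(0) = (0 − 9)/2 = −9/2.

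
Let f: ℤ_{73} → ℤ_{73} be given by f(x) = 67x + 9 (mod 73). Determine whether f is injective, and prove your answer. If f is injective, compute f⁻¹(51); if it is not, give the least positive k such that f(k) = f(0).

66

If f(x_1) = f(x_2), then 67x_1 ≡ 67x_2 (mod 73). Because gcd(67, 73) = 1, we may cancel 67 to get x_1 ≡ x_2 (mod 73).
Therefore f is injective.
We now compute 67⁻¹ mod 73 explicitly. Euclid's algorithm: 73 = 1·67 + 6, 67 = 11·6 + 1; back-substituting gives 1 = 12·67 − 11·73, so 67⁻¹ ≡ 12 (mod 73).
Since f is injective, we compute f⁻¹(51): solve 67x + 9 ≡ 51 (mod 73), i.e. 67x ≡ 42 (mod 73).
Multiplying by 67⁻¹ = 12 gives x ≡ 12·42 = 504 = 6·73 + 66 ≡ 66 (mod 73).
Check: f(66) = 67·66 + 9 = 4431 = 60·73 + 51 ≡ 51 (mod 73).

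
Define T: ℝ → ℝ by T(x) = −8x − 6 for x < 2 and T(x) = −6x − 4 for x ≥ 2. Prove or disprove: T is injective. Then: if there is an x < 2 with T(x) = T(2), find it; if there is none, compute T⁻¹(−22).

5/4

Both pieces are strictly decreasing (slopes −8 and −6), so each is injective on its own interval.
The left piece maps (−∞, 2) onto (−22, ∞); the right piece maps [2, ∞) onto (−∞, −16].
These images overlap. In particular T(2) = −16 (right piece), and solving −8x − 6 = −16 on the left piece gives x = 5/4 < 2.
So T(5/4) = T(2) with 5/4 ≠ 2, and T is not injective. This x = 5/4 is the requested value below 2.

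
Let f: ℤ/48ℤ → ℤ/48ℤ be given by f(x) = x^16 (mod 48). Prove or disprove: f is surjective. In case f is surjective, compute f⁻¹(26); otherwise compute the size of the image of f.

f(2): Repeated squaring mod 48: 2^1 ≡ 2, 2^2 ≡ 2² = 4, 2^4 ≡ 4² = 16, 2^8 ≡ 16² = 256 ≡ 16, 2^16 ≡ 16² = 256 ≡ 16. So 2^16 ≡ 16 (mod 48).
f(4): Repeated squaring mod 48: 4^1 ≡ 4, 4^2 ≡ 4² = 16, 4^4 ≡ 16² = 256 ≡ 16, 4^8 ≡ 16² = 256 ≡ 16, 4^16 ≡ 16² = 256 ≡ 16. So 4^16 ≡ 16 (mod 48).
So f(2) = f(4) = 16 while 2 ≠ 4, therefore f is not injective.
A non-injective map from the 48-element set ℤ/48ℤ to itself takes at most 47 distinct values, so it cannot be surjective. Thus f is not surjective.
Since f is not surjective, we determine |image(f)|. Computing x^16 mod 48 for each x (by repeated squaring, reducing mod 48 at every step), the values f(0), f(1), …, f(47) are: 0, 1, 16, 33, 16, 1, 0, 1, 16, 33, 16, 1, 0, 1, 16, 33, 16, 1, 0, 1, 16, 33, 16, 1, 0, 1, 16, 33, 16, 1, 0, 1, 16, 33, 16, 1, 0, 1, 16, 33, 16, 1, 0, 1, 16, 33, 16, 1.
The distinct values are {0, 1, 16, 33}; there are 4 of them.

4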